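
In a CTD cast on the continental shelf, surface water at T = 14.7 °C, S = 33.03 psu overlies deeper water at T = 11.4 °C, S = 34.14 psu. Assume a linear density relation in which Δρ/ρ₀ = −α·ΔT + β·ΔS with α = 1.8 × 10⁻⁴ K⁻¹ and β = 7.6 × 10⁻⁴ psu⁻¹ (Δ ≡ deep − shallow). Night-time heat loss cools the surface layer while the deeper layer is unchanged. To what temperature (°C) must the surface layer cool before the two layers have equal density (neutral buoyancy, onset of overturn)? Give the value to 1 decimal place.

6.7 °C

Neutral buoyancy requires Δρ = 0, i.e. −α(T_deep − T_surf′) + β(S_deep − S_surf) = 0.
T_surf′ = T_deep − (β/α)·ΔS = 11.4 − (7.6 × 10⁻⁴/1.8 × 10⁻⁴)·(+1.11) = 6.713 °C.
Cooling required: 14.7 − (6.713) = 7.987 °C.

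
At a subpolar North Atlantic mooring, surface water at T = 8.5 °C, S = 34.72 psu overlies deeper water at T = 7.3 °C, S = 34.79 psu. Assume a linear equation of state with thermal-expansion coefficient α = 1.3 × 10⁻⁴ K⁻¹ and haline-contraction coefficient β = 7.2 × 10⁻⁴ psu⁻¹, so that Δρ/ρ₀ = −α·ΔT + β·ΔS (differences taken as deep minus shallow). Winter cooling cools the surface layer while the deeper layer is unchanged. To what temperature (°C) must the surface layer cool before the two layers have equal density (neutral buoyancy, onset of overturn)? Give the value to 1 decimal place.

Neutral buoyancy requires Δρ = 0, i.e. −α(T_deep − T_surf′) + β(S_deep − S_surf) = 0.
T_surf′ = T_deep − (β/α)·ΔS = 7.3 − (7.2 × 10⁻⁴/1.3 × 10⁻⁴)·(+0.07) = 6.912 °C.
Cooling required: 8.5 − (6.912) = 1.588 °C.

6.9 °C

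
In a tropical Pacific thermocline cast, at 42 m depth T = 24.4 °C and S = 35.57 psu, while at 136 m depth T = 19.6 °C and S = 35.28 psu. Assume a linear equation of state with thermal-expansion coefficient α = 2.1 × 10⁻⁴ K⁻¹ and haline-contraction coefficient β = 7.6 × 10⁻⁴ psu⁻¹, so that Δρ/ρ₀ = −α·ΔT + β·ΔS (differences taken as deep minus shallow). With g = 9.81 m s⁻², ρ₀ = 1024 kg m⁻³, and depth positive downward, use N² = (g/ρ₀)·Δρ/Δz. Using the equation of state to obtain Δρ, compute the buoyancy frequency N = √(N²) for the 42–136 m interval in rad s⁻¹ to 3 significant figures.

9.07 × 10⁻³ rad s⁻¹

ΔT = -4.8 K, ΔS = -0.29 psu (deep − shallow).
Δρ/ρ₀ = −αΔT + βΔS = 1.008 × 10⁻³ − 2.204 × 10⁻⁴ = 7.876 × 10⁻⁴, so Δρ ≈ 0.8065 kg m⁻³.
N² = (g/ρ₀)·Δρ/Δz = g·(Δρ/ρ₀)/Δz = 9.81 × 7.876 × 10⁻⁴ / 94 = 8.2195 × 10⁻⁵ s⁻².
N = √(8.2195 × 10⁻⁵) = 9.0661 × 10⁻³ rad s⁻¹ ≈ 9.07 × 10⁻³ rad s⁻¹.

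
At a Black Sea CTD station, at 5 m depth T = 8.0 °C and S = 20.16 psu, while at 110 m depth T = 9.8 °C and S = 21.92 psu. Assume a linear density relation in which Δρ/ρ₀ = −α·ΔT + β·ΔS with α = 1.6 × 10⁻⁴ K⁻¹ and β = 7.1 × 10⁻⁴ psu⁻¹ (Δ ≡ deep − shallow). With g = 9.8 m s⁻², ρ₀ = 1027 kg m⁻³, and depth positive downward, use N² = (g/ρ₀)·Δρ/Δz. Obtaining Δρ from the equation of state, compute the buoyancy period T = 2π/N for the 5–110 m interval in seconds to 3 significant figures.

663 s

ΔT = +1.8 K, ΔS = +1.76 psu (deep − shallow).
Δρ/ρ₀ = −αΔT + βΔS = -2.88 × 10⁻⁴ + 1.2496 × 10⁻³ = 9.616 × 10⁻⁴, so Δρ ≈ 0.9876 kg m⁻³.
N² = (g/ρ₀)·Δρ/Δz = g·(Δρ/ρ₀)/Δz = 9.8 × 9.616 × 10⁻⁴ / 105 = 8.9749 × 10⁻⁵ s⁻².
N = √(8.9749 × 10⁻⁵) = 9.4736 × 10⁻³ rad s⁻¹ → T = 2π/N = 663.23 s ≈ 663 s.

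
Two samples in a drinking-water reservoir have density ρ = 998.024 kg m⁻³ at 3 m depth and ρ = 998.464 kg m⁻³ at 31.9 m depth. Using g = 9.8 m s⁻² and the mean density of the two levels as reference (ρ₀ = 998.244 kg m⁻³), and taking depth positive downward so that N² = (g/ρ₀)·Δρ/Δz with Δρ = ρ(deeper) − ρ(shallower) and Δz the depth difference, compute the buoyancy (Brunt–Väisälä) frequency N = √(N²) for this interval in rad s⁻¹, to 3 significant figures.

Δρ = 998.464 − 998.024 = 0.440 kg m⁻³ over Δz = 31.9 − 3 = 28.9 m.
N² = (9.8/998.244) × (0.440/28.9) = 1.4947 × 10⁻⁴ s⁻².
N = √(1.4947 × 10⁻⁴) = 0.012226 rad s⁻¹ ≈ 0.0122 rad s⁻¹.

0.0122 rad s⁻¹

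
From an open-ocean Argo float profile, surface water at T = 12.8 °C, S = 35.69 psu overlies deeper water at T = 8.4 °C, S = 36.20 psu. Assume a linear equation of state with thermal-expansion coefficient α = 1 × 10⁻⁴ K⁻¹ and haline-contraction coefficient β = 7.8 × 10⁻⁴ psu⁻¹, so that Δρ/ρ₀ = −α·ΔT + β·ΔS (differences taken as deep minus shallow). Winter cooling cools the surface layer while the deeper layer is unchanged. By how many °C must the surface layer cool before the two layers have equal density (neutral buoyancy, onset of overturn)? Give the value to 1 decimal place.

8.4 °C

Neutral buoyancy requires Δρ = 0, i.e. −α(T_deep − T_surf′) + β(S_deep − S_surf) = 0.
T_surf′ = T_deep − (β/α)·ΔS = 8.4 − (7.8 × 10⁻⁴/1 × 10⁻⁴)·(+0.51) = 4.422 °C.
Cooling required: 12.8 − (4.422) = 8.378 °C.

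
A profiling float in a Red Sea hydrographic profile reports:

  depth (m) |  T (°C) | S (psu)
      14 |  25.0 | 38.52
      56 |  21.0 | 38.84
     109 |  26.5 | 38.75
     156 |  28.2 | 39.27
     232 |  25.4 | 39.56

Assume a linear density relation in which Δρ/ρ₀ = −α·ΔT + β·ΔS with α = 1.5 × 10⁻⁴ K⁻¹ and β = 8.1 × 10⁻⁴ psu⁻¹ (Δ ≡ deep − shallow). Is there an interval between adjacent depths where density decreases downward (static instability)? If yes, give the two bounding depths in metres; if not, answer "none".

Evaluate Δρ/ρ₀ = −αΔT + βΔS across each adjacent pair:
  14–56 m: −αΔT+βΔS = −(1.5 × 10⁻⁴)(-4.0)+(8.1 × 10⁻⁴)(+0.32) = 8.6 × 10⁻⁴ → stable
  56–109 m: −αΔT+βΔS = −(1.5 × 10⁻⁴)(+5.5)+(8.1 × 10⁻⁴)(-0.09) = -9.0 × 10⁻⁴ → UNSTABLE
  109–156 m: −αΔT+βΔS = −(1.5 × 10⁻⁴)(+1.7)+(8.1 × 10⁻⁴)(+0.52) = 1.7 × 10⁻⁴ → stable
  156–232 m: −αΔT+βΔS = −(1.5 × 10⁻⁴)(-2.8)+(8.1 × 10⁻⁴)(+0.29) = 6.5 × 10⁻⁴ → stable
The 56–109 m interval has Δρ < 0: lighter water underlies denser water.

56–109 m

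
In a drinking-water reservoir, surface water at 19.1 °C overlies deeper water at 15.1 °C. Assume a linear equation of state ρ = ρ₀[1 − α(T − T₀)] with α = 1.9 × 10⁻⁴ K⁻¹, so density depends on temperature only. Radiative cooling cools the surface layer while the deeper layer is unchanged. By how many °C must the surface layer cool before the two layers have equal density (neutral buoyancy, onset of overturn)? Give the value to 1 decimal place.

With temperature the only control, equal density requires T_surf′ = T_deep.
T_surf′ = 15.1 °C.
Cooling required: 19.1 − 15.1 = 4.0 °C.

4.0 °C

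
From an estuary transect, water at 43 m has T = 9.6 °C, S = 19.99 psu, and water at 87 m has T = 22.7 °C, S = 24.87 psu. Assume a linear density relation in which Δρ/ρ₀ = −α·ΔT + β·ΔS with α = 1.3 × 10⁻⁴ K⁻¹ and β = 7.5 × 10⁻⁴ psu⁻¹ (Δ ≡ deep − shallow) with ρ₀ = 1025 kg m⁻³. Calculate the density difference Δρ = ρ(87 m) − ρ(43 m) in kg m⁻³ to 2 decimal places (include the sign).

ΔT = +13.1 K, ΔS = +4.88 psu (deep − shallow).
Δρ/ρ₀ = −(1.3 × 10⁻⁴)(+13.1) + (7.5 × 10⁻⁴)(+4.88) = 1.957 × 10⁻³.
Δρ = 1025 × (1.957 × 10⁻³) = +2.01 kg m⁻³.
Positive Δρ: denser below, stable.

+2.01 kg m⁻³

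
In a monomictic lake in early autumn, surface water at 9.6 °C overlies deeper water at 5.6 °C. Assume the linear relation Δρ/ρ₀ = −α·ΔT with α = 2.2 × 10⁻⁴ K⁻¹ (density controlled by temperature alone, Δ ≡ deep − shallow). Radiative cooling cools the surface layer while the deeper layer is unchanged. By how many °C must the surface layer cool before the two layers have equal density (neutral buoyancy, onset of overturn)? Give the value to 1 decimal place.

With temperature the only control, equal density requires T_surf′ = T_deep.
T_surf′ = 5.6 °C.
Cooling required: 9.6 − 5.6 = 4.0 °C.

4.0 °C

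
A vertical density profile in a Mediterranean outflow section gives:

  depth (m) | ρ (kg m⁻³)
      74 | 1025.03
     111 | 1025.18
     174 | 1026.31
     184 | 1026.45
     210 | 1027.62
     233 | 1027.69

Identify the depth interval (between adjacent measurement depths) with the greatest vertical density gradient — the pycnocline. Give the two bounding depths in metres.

Compute the density gradient over each adjacent pair:
  74–111 m: Δρ/Δz = 0.15/37 = 4.1 × 10⁻³ kg m⁻⁴
  111–174 m: Δρ/Δz = 1.13/63 = 0.018 kg m⁻⁴
  174–184 m: Δρ/Δz = 0.14/10 = 0.014 kg m⁻⁴
  184–210 m: Δρ/Δz = 1.17/26 = 0.045 kg m⁻⁴
  210–233 m: Δρ/Δz = 0.07/23 = 3.0 × 10⁻³ kg m⁻⁴
The largest gradient is in the 184–210 m interval — the pycnocline.

184–210 m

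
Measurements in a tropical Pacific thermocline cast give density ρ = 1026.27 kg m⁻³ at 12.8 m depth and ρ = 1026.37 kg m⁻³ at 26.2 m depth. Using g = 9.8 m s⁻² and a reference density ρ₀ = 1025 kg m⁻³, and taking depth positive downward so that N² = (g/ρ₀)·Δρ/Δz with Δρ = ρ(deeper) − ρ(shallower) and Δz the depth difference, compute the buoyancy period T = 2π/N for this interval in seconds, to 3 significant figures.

Δρ = 1026.37 − 1026.27 = 0.10 kg m⁻³ over Δz = 26.2 − 12.8 = 13.4 m.
N² = (9.8/1025) × (0.10/13.4) = 7.1351 × 10⁻⁵ s⁻².
N = √(7.1351 × 10⁻⁵) = 8.4470 × 10⁻³ rad s⁻¹, so T = 2π/N = 743.84 s ≈ 744 s.

744 s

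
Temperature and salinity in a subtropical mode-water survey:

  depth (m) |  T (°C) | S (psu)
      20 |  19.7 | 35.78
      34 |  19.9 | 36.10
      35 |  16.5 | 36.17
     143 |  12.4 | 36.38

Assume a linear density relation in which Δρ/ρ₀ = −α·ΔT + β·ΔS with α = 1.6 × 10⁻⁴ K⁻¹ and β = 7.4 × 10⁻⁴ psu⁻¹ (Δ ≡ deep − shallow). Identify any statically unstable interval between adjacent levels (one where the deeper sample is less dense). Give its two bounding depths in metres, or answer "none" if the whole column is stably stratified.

Evaluate Δρ/ρ₀ = −αΔT + βΔS across each adjacent pair:
  20–34 m: −αΔT+βΔS = −(1.6 × 10⁻⁴)(+0.2)+(7.4 × 10⁻⁴)(+0.32) = 2.0 × 10⁻⁴ → stable
  34–35 m: −αΔT+βΔS = −(1.6 × 10⁻⁴)(-3.4)+(7.4 × 10⁻⁴)(+0.07) = 6.0 × 10⁻⁴ → stable
  35–143 m: −αΔT+βΔS = −(1.6 × 10⁻⁴)(-4.1)+(7.4 × 10⁻⁴)(+0.21) = 8.1 × 10⁻⁴ → stable
Every interval has Δρ > 0: the column is stably stratified throughout.

none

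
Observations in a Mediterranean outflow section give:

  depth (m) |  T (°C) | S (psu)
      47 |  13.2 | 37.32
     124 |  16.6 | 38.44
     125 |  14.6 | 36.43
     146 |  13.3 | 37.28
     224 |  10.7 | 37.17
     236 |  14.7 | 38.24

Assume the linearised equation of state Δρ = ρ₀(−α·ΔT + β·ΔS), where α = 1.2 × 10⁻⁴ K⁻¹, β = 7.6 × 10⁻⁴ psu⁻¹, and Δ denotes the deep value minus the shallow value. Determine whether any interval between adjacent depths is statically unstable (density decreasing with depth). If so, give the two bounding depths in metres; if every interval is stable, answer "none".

124–125 m

Evaluate Δρ/ρ₀ = −αΔT + βΔS across each adjacent pair:
  47–124 m: −αΔT+βΔS = −(1.2 × 10⁻⁴)(+3.4)+(7.6 × 10⁻⁴)(+1.12) = 4.4 × 10⁻⁴ → stable
  124–125 m: −αΔT+βΔS = −(1.2 × 10⁻⁴)(-2.0)+(7.6 × 10⁻⁴)(-2.01) = -1.3 × 10⁻³ → UNSTABLE
  125–146 m: −αΔT+βΔS = −(1.2 × 10⁻⁴)(-1.3)+(7.6 × 10⁻⁴)(+0.85) = 8.0 × 10⁻⁴ → stable
  146–224 m: −αΔT+βΔS = −(1.2 × 10⁻⁴)(-2.6)+(7.6 × 10⁻⁴)(-0.11) = 2.3 × 10⁻⁴ → stable
  224–236 m: −αΔT+βΔS = −(1.2 × 10⁻⁴)(+4.0)+(7.6 × 10⁻⁴)(+1.07) = 3.3 × 10⁻⁴ → stable
The 124–125 m interval has Δρ < 0: lighter water underlies denser water.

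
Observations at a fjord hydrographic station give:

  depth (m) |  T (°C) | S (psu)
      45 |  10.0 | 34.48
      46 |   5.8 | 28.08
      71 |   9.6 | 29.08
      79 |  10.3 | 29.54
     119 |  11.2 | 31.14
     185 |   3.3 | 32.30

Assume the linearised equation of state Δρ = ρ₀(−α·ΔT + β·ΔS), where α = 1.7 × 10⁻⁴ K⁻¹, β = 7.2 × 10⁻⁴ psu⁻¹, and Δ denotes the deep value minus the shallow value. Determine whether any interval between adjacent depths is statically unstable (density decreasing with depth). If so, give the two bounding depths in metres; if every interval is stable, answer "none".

45–46 m

Evaluate Δρ/ρ₀ = −αΔT + βΔS across each adjacent pair:
  45–46 m: −αΔT+βΔS = −(1.7 × 10⁻⁴)(-4.2)+(7.2 × 10⁻⁴)(-6.40) = -3.9 × 10⁻³ → UNSTABLE
  46–71 m: −αΔT+βΔS = −(1.7 × 10⁻⁴)(+3.8)+(7.2 × 10⁻⁴)(+1.00) = 7.4 × 10⁻⁵ → stable
  71–79 m: −αΔT+βΔS = −(1.7 × 10⁻⁴)(+0.7)+(7.2 × 10⁻⁴)(+0.46) = 2.1 × 10⁻⁴ → stable
  79–119 m: −αΔT+βΔS = −(1.7 × 10⁻⁴)(+0.9)+(7.2 × 10⁻⁴)(+1.60) = 1.0 × 10⁻³ → stable
  119–185 m: −αΔT+βΔS = −(1.7 × 10⁻⁴)(-7.9)+(7.2 × 10⁻⁴)(+1.16) = 2.2 × 10⁻³ → stable
The 45–46 m interval has Δρ < 0: lighter water underlies denser water.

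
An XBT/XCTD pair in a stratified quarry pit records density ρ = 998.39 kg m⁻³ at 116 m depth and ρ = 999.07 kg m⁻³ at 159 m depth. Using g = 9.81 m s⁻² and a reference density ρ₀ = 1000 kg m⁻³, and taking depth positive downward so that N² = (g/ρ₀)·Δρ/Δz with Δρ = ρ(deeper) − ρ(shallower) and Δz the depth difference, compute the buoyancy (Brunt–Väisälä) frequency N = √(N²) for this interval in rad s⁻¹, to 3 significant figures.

Δρ = 999.07 − 998.39 = 0.68 kg m⁻³ over Δz = 159 − 116 = 43 m.
N² = (9.81/1000) × (0.68/43) = 1.5513 × 10⁻⁴ s⁻².
N = √(1.5513 × 10⁻⁴) = 0.012455 rad s⁻¹ ≈ 0.0125 rad s⁻¹.

0.0125 rad s⁻¹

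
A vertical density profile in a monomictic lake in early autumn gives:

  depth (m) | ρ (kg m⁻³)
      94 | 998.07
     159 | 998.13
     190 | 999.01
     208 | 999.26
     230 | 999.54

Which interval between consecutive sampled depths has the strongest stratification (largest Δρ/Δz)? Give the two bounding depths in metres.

159–190 m

Compute the density gradient over each adjacent pair:
  94–159 m: Δρ/Δz = 0.06/65 = 9.2 × 10⁻⁴ kg m⁻⁴
  159–190 m: Δρ/Δz = 0.88/31 = 0.028 kg m⁻⁴
  190–208 m: Δρ/Δz = 0.25/18 = 0.014 kg m⁻⁴
  208–230 m: Δρ/Δz = 0.28/22 = 0.013 kg m⁻⁴
The largest gradient is in the 159–190 m interval — the pycnocline.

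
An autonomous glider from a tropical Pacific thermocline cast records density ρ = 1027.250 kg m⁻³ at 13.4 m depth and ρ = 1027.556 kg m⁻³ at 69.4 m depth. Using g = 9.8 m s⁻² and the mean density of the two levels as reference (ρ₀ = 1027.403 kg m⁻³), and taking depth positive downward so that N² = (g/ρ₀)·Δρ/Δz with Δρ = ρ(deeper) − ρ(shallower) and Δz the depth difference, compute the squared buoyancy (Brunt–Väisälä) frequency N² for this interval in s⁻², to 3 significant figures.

Δρ = 1027.556 − 1027.250 = 0.306 kg m⁻³ over Δz = 69.4 − 13.4 = 56 m.
N² = (9.8/1027.403) × (0.306/56) = 5.2122 × 10⁻⁵ s⁻² ≈ 5.21 × 10⁻⁵ s⁻².

5.21 × 10⁻⁵ s⁻²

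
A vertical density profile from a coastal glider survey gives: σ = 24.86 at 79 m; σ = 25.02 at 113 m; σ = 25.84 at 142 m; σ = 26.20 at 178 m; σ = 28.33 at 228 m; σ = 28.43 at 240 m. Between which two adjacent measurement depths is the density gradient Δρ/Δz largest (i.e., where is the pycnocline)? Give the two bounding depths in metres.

Compute the density gradient over each adjacent pair:
  79–113 m: Δρ/Δz = 0.16/34 = 4.7 × 10⁻³ kg m⁻⁴
  113–142 m: Δρ/Δz = 0.82/29 = 0.028 kg m⁻⁴
  142–178 m: Δρ/Δz = 0.36/36 = 0.010 kg m⁻⁴
  178–228 m: Δρ/Δz = 2.13/50 = 0.043 kg m⁻⁴
  228–240 m: Δρ/Δz = 0.10/12 = 8.3 × 10⁻³ kg m⁻⁴
The largest gradient is in the 178–228 m interval — the pycnocline.

178–228 m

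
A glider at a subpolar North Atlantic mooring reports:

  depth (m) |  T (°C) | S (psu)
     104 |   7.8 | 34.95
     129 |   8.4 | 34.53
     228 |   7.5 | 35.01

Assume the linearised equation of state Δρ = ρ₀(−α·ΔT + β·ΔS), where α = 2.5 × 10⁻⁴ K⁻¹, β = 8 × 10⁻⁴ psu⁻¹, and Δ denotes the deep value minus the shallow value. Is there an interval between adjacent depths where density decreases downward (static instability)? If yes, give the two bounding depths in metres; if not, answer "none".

104–129 m

Evaluate Δρ/ρ₀ = −αΔT + βΔS across each adjacent pair:
  104–129 m: −αΔT+βΔS = −(2.5 × 10⁻⁴)(+0.6)+(8 × 10⁻⁴)(-0.42) = -4.9 × 10⁻⁴ → UNSTABLE
  129–228 m: −αΔT+βΔS = −(2.5 × 10⁻⁴)(-0.9)+(8 × 10⁻⁴)(+0.48) = 6.1 × 10⁻⁴ → stable
The 104–129 m interval has Δρ < 0: lighter water underlies denser water.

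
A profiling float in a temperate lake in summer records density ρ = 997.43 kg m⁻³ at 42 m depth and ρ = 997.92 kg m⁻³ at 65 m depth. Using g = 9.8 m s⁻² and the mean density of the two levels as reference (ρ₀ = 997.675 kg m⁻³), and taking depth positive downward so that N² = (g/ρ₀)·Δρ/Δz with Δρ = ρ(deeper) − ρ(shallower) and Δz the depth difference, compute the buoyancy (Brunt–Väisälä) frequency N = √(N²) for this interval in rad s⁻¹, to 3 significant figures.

Δρ = 997.92 − 997.43 = 0.49 kg m⁻³ over Δz = 65 − 42 = 23 m.
N² = (9.8/997.675) × (0.49/23) = 2.0927 × 10⁻⁴ s⁻².
N = √(2.0927 × 10⁻⁴) = 0.014466 rad s⁻¹ ≈ 0.0145 rad s⁻¹.
A positive N² confirms static stability across the interval.

0.0145 rad s⁻¹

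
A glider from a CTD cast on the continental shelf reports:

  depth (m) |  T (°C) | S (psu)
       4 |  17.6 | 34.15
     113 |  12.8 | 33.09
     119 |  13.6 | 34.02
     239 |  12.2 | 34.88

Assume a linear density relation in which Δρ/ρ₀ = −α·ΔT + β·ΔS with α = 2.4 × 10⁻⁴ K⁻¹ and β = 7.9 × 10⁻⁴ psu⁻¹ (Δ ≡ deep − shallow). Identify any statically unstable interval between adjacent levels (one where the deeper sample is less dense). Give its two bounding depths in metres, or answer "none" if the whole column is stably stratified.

Evaluate Δρ/ρ₀ = −αΔT + βΔS across each adjacent pair:
  4–113 m: −αΔT+βΔS = −(2.4 × 10⁻⁴)(-4.8)+(7.9 × 10⁻⁴)(-1.06) = 3.1 × 10⁻⁴ → stable
  113–119 m: −αΔT+βΔS = −(2.4 × 10⁻⁴)(+0.8)+(7.9 × 10⁻⁴)(+0.93) = 5.4 × 10⁻⁴ → stable
  119–239 m: −αΔT+βΔS = −(2.4 × 10⁻⁴)(-1.4)+(7.9 × 10⁻⁴)(+0.86) = 1.0 × 10⁻³ → stable
Every interval has Δρ > 0: the column is stably stratified throughout.

none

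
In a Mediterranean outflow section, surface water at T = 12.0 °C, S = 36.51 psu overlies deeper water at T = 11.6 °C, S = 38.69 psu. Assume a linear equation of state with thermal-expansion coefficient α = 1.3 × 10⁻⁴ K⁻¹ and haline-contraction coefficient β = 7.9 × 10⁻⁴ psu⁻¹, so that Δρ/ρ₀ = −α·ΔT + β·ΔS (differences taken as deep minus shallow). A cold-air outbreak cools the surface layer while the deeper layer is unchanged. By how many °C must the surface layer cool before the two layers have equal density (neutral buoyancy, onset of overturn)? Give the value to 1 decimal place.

Neutral buoyancy requires Δρ = 0, i.e. −α(T_deep − T_surf′) + β(S_deep − S_surf) = 0.
T_surf′ = T_deep − (β/α)·ΔS = 11.6 − (7.9 × 10⁻⁴/1.3 × 10⁻⁴)·(+2.18) = -1.648 °C.
Cooling required: 12.0 − (-1.648) = 13.648 °C.

13.6 °C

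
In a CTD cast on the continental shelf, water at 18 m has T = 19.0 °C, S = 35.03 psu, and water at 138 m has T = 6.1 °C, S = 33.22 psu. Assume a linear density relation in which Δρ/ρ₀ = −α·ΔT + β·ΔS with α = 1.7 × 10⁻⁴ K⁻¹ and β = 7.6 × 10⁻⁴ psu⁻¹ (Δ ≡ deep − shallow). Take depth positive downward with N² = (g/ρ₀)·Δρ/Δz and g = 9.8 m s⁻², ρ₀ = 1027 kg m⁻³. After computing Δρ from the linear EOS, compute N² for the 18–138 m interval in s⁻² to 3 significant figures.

6.68 × 10⁻⁵ s⁻²

ΔT = -12.9 K, ΔS = -1.81 psu (deep − shallow).
Δρ/ρ₀ = −αΔT + βΔS = 2.193 × 10⁻³ − 1.3756 × 10⁻³ = 8.174 × 10⁻⁴, so Δρ ≈ 0.8395 kg m⁻³.
N² = (g/ρ₀)·Δρ/Δz = g·(Δρ/ρ₀)/Δz = 9.8 × 8.174 × 10⁻⁴ / 120 = 6.6754 × 10⁻⁵ s⁻² ≈ 6.68 × 10⁻⁵ s⁻².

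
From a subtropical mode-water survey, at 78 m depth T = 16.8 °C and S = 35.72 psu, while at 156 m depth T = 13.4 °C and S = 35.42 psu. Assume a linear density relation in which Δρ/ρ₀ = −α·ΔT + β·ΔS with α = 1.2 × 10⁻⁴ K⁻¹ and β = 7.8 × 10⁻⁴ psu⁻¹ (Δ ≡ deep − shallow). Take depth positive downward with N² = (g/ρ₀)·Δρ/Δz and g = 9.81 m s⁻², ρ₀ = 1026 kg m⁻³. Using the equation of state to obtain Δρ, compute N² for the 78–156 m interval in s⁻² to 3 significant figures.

2.19 × 10⁻⁵ s⁻²

ΔT = -3.4 K, ΔS = -0.30 psu (deep − shallow).
Δρ/ρ₀ = −αΔT + βΔS = 4.08 × 10⁻⁴ − 2.34 × 10⁻⁴ = 1.74 × 10⁻⁴, so Δρ ≈ 0.1785 kg m⁻³.
N² = (g/ρ₀)·Δρ/Δz = g·(Δρ/ρ₀)/Δz = 9.81 × 1.74 × 10⁻⁴ / 78 = 2.1884 × 10⁻⁵ s⁻² ≈ 2.19 × 10⁻⁵ s⁻².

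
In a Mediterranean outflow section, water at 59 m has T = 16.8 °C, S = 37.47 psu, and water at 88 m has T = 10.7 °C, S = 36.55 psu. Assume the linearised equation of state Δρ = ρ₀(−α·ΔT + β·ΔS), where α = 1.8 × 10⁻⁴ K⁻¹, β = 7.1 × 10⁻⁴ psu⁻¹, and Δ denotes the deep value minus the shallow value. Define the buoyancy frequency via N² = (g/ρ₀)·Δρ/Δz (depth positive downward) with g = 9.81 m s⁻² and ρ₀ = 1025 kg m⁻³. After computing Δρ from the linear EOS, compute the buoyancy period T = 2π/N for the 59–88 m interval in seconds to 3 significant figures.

ΔT = -6.1 K, ΔS = -0.92 psu (deep − shallow).
Δρ/ρ₀ = −αΔT + βΔS = 1.098 × 10⁻³ − 6.532 × 10⁻⁴ = 4.448 × 10⁻⁴, so Δρ ≈ 0.4559 kg m⁻³.
N² = (g/ρ₀)·Δρ/Δz = g·(Δρ/ρ₀)/Δz = 9.81 × 4.448 × 10⁻⁴ / 29 = 1.5047 × 10⁻⁴ s⁻².
N = √(1.5047 × 10⁻⁴) = 0.012267 rad s⁻¹ → T = 2π/N = 512.20 s ≈ 512 s.

512 s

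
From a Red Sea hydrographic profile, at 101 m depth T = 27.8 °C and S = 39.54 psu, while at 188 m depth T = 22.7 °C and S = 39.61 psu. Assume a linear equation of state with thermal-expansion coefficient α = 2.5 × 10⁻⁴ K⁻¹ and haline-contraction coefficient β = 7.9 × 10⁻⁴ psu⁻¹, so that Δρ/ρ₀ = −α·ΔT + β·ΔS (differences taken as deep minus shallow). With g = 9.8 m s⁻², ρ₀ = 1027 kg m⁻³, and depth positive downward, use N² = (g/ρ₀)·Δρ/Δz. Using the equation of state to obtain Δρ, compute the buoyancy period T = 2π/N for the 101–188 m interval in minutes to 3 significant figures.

8.55 min

ΔT = -5.1 K, ΔS = +0.07 psu (deep − shallow).
Δρ/ρ₀ = −αΔT + βΔS = 1.275 × 10⁻³ + 5.53 × 10⁻⁵ = 1.3303 × 10⁻³, so Δρ ≈ 1.366 kg m⁻³.
N² = (g/ρ₀)·Δρ/Δz = g·(Δρ/ρ₀)/Δz = 9.8 × 1.3303 × 10⁻³ / 87 = 1.4985 × 10⁻⁴ s⁻².
N = √(1.4985 × 10⁻⁴) = 0.012241 rad s⁻¹ → T = 2π/N = 513.29 s = 8.5548 min ≈ 8.55 min.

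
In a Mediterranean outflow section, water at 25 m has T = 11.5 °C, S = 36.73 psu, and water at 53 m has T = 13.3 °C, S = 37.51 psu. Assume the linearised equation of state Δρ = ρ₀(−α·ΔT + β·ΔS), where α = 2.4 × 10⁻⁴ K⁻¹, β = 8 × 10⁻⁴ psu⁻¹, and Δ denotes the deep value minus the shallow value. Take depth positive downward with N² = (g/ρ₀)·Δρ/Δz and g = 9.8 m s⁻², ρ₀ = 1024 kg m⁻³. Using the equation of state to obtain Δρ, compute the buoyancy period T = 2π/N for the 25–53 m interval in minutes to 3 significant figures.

ΔT = +1.8 K, ΔS = +0.78 psu (deep − shallow).
Δρ/ρ₀ = −αΔT + βΔS = -4.32 × 10⁻⁴ + 6.24 × 10⁻⁴ = 1.92 × 10⁻⁴, so Δρ ≈ 0.1966 kg m⁻³.
N² = (g/ρ₀)·Δρ/Δz = g·(Δρ/ρ₀)/Δz = 9.8 × 1.92 × 10⁻⁴ / 28 = 6.7200 × 10⁻⁵ s⁻².
N = √(6.7200 × 10⁻⁵) = 8.1976 × 10⁻³ rad s⁻¹ → T = 2π/N = 766.47 s = 12.774 min ≈ 12.8 min.

12.8 min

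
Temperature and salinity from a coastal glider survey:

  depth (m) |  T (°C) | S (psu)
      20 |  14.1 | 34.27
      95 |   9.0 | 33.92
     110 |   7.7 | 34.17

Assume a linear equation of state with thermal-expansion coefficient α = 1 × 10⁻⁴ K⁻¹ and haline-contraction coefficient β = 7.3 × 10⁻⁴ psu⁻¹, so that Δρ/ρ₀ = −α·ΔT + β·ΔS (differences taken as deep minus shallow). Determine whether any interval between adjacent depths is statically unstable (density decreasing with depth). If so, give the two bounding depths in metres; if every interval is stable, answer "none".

none

Evaluate Δρ/ρ₀ = −αΔT + βΔS across each adjacent pair:
  20–95 m: −αΔT+βΔS = −(1 × 10⁻⁴)(-5.1)+(7.3 × 10⁻⁴)(-0.35) = 2.5 × 10⁻⁴ → stable
  95–110 m: −αΔT+βΔS = −(1 × 10⁻⁴)(-1.3)+(7.3 × 10⁻⁴)(+0.25) = 3.1 × 10⁻⁴ → stable
Every interval has Δρ > 0: the column is stably stratified throughout.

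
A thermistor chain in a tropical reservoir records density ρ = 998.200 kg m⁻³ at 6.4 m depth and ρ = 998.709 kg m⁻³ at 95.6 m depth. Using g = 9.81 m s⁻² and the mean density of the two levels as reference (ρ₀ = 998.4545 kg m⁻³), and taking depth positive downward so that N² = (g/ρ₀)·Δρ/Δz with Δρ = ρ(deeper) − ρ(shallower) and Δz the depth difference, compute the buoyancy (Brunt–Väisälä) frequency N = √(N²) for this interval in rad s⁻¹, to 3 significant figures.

7.49 × 10⁻³ rad s⁻¹

Δρ = 998.709 − 998.200 = 0.509 kg m⁻³ over Δz = 95.6 − 6.4 = 89.2 m.
N² = (9.81/998.4545) × (0.509/89.2) = 5.6065 × 10⁻⁵ s⁻².
N = √(5.6065 × 10⁻⁵) = 7.4877 × 10⁻³ rad s⁻¹ ≈ 7.49 × 10⁻³ rad s⁻¹.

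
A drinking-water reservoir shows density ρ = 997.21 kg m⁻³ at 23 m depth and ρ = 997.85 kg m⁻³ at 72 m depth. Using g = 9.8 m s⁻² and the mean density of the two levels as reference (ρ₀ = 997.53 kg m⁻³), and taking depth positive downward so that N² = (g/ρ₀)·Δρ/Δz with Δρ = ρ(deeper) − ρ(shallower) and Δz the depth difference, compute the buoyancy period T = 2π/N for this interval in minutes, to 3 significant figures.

Δρ = 997.85 − 997.21 = 0.64 kg m⁻³ over Δz = 72 − 23 = 49 m.
N² = (9.8/997.53) × (0.64/49) = 1.2832 × 10⁻⁴ s⁻².
N = √(1.2832 × 10⁻⁴) = 0.011328 rad s⁻¹, so T = 2π/N = 554.66 s = 9.2443 min ≈ 9.24 min.

9.24 min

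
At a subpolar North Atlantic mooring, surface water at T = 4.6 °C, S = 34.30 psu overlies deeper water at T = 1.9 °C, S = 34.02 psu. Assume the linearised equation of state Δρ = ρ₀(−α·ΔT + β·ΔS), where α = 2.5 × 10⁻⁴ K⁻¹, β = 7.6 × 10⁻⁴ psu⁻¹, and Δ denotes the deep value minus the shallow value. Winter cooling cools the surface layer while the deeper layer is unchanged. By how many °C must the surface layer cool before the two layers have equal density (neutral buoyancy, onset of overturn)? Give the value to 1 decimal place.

1.8 °C

Neutral buoyancy requires Δρ = 0, i.e. −α(T_deep − T_surf′) + β(S_deep − S_surf) = 0.
T_surf′ = T_deep − (β/α)·ΔS = 1.9 − (7.6 × 10⁻⁴/2.5 × 10⁻⁴)·(-0.28) = 2.751 °C.
Cooling required: 4.6 − (2.751) = 1.849 °C.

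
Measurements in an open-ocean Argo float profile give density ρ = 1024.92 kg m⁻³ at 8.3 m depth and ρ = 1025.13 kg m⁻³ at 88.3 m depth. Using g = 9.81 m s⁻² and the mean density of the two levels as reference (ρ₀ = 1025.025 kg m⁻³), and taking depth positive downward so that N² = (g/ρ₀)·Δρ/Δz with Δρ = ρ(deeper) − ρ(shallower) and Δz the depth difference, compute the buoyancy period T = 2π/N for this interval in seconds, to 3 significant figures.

1.25 × 10³ s

Δρ = 1025.13 − 1024.92 = 0.21 kg m⁻³ over Δz = 88.3 − 8.3 = 80 m.
N² = (9.81/1025.025) × (0.21/80) = 2.5123 × 10⁻⁵ s⁻².
N = √(2.5123 × 10⁻⁵) = 5.0123 × 10⁻³ rad s⁻¹, so T = 2π/N = 1.2536 × 10³ s ≈ 1.25 × 10³ s.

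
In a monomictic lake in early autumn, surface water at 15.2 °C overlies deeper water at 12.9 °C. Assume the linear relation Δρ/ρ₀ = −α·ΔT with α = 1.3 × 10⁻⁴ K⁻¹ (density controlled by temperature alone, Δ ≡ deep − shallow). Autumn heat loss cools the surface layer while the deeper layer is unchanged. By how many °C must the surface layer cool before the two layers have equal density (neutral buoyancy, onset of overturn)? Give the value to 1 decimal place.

2.3 °C

With temperature the only control, equal density requires T_surf′ = T_deep.
T_surf′ = 12.9 °C.
Cooling required: 15.2 − 12.9 = 2.3 °C.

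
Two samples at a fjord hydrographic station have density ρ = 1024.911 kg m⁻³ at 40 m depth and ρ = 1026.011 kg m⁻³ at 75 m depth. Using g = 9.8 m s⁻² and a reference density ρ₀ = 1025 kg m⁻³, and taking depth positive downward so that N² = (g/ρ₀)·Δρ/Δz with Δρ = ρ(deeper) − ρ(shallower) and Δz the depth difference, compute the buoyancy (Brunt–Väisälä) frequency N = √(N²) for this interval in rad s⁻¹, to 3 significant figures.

Δρ = 1026.011 − 1024.911 = 1.100 kg m⁻³ over Δz = 75 − 40 = 35 m.
N² = (9.8/1025) × (1.100/35) = 3.0049 × 10⁻⁴ s⁻².
N = √(3.0049 × 10⁻⁴) = 0.017335 rad s⁻¹ ≈ 0.0173 rad s⁻¹.
N² > 0, so the interval is statically stable.

0.0173 rad s⁻¹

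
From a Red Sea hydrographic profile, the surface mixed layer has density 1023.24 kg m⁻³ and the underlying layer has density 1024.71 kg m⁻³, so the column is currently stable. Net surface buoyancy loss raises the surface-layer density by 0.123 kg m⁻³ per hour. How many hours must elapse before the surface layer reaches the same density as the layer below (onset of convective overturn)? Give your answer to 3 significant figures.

12.0 hours

Density deficit of the surface layer: 1024.71 − 1023.24 = 1.47 kg m⁻³.
Required change = 1.47 / 0.123 = 12.0 hours.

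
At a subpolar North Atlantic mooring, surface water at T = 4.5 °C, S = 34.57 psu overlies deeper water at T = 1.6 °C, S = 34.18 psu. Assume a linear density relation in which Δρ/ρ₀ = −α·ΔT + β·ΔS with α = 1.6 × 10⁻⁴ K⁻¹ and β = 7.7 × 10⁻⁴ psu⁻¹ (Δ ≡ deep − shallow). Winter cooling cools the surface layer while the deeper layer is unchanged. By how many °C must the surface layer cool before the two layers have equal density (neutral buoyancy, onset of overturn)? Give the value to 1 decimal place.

1.0 °C

Neutral buoyancy requires Δρ = 0, i.e. −α(T_deep − T_surf′) + β(S_deep − S_surf) = 0.
T_surf′ = T_deep − (β/α)·ΔS = 1.6 − (7.7 × 10⁻⁴/1.6 × 10⁻⁴)·(-0.39) = 3.477 °C.
Cooling required: 4.5 − (3.477) = 1.023 °C.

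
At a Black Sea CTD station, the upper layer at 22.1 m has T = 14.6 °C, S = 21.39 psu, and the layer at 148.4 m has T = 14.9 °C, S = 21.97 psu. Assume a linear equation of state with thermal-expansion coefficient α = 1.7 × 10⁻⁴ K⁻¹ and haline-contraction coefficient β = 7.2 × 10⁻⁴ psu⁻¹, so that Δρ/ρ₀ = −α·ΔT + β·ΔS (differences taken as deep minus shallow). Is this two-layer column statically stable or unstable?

stable

ΔT = 14.9 − 14.6 = +0.3 K and ΔS = 21.97 − 21.39 = +0.58 psu (deep − shallow).
−αΔT = -5.10 × 10⁻⁵; βΔS = 4.176 × 10⁻⁴; sum Δρ/ρ₀ = 3.666 × 10⁻⁴.
Δρ/ρ₀ > 0, so Δρ > 0: deeper water is denser → statically stable.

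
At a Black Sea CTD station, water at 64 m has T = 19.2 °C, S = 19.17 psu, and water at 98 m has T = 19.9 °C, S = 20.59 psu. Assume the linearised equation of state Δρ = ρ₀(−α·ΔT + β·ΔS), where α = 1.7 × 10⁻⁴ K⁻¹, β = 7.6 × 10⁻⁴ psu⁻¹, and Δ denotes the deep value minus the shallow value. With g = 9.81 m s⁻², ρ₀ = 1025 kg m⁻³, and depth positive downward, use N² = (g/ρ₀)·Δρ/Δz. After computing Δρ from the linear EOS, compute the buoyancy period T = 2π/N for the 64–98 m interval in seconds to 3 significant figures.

377 s

ΔT = +0.7 K, ΔS = +1.42 psu (deep − shallow).
Δρ/ρ₀ = −αΔT + βΔS = -1.19 × 10⁻⁴ + 1.0792 × 10⁻³ = 9.602 × 10⁻⁴, so Δρ ≈ 0.9842 kg m⁻³.
N² = (g/ρ₀)·Δρ/Δz = g·(Δρ/ρ₀)/Δz = 9.81 × 9.602 × 10⁻⁴ / 34 = 2.7705 × 10⁻⁴ s⁻².
N = √(2.7705 × 10⁻⁴) = 0.016645 rad s⁻¹ → T = 2π/N = 377.48 s ≈ 377 s.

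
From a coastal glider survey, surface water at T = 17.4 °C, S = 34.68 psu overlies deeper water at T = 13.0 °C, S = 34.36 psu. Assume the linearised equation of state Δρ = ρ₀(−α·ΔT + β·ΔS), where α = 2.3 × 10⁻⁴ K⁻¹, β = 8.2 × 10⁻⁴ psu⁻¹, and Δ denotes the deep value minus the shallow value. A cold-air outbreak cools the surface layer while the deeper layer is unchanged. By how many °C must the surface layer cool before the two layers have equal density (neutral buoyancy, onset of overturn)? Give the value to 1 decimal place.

3.3 °C

Neutral buoyancy requires Δρ = 0, i.e. −α(T_deep − T_surf′) + β(S_deep − S_surf) = 0.
T_surf′ = T_deep − (β/α)·ΔS = 13.0 − (8.2 × 10⁻⁴/2.3 × 10⁻⁴)·(-0.32) = 14.141 °C.
Cooling required: 17.4 − (14.141) = 3.259 °C.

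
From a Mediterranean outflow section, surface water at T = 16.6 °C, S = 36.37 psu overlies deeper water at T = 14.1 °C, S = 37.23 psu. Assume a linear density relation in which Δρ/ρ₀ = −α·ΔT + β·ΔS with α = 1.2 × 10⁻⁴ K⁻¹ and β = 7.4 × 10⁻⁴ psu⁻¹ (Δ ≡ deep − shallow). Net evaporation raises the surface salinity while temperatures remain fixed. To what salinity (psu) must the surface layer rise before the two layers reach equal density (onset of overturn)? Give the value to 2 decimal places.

37.64 psu

Neutral buoyancy requires −α(T_deep − T_surf) + β(S_deep − S_surf′) = 0.
S_surf′ = S_deep − (α/β)·ΔT = 37.23 − (1.2 × 10⁻⁴/7.4 × 10⁻⁴)·(-2.5) = 37.6354 psu.
Increase required: 37.6354 − 36.37 = 1.2654 psu.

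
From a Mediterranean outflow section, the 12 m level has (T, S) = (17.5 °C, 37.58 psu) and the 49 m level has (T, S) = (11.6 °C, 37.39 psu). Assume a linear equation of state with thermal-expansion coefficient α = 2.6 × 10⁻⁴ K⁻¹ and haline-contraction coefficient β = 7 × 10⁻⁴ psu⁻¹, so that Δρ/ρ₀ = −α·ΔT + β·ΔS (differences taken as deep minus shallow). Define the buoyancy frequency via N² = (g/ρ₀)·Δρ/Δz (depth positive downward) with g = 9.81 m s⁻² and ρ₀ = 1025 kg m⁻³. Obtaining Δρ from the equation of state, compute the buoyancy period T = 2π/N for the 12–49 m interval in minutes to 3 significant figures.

ΔT = -5.9 K, ΔS = -0.19 psu (deep − shallow).
Δρ/ρ₀ = −αΔT + βΔS = 1.534 × 10⁻³ − 1.33 × 10⁻⁴ = 1.401 × 10⁻³, so Δρ ≈ 1.436 kg m⁻³.
N² = (g/ρ₀)·Δρ/Δz = g·(Δρ/ρ₀)/Δz = 9.81 × 1.401 × 10⁻³ / 37 = 3.7145 × 10⁻⁴ s⁻².
N = √(3.7145 × 10⁻⁴) = 0.019273 rad s⁻¹ → T = 2π/N = 326.01 s = 5.4335 min ≈ 5.43 min.

5.43 min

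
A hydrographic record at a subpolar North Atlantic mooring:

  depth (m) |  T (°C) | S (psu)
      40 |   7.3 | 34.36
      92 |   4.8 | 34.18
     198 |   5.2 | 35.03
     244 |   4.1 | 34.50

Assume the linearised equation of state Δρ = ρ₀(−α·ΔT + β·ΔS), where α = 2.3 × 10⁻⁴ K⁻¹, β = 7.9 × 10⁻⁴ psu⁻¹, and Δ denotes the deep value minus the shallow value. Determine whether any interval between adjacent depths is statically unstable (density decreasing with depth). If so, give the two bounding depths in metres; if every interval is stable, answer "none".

198–244 m

Evaluate Δρ/ρ₀ = −αΔT + βΔS across each adjacent pair:
  40–92 m: −αΔT+βΔS = −(2.3 × 10⁻⁴)(-2.5)+(7.9 × 10⁻⁴)(-0.18) = 4.3 × 10⁻⁴ → stable
  92–198 m: −αΔT+βΔS = −(2.3 × 10⁻⁴)(+0.4)+(7.9 × 10⁻⁴)(+0.85) = 5.8 × 10⁻⁴ → stable
  198–244 m: −αΔT+βΔS = −(2.3 × 10⁻⁴)(-1.1)+(7.9 × 10⁻⁴)(-0.53) = -1.7 × 10⁻⁴ → UNSTABLE
The 198–244 m interval has Δρ < 0: lighter water underlies denser water.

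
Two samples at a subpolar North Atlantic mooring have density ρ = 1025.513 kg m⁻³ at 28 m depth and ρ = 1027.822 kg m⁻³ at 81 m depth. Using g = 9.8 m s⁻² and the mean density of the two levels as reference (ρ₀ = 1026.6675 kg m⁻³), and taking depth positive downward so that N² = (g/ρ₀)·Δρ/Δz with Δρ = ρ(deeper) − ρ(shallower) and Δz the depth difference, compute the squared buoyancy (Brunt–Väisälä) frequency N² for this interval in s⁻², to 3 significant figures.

Δρ = 1027.822 − 1025.513 = 2.309 kg m⁻³ over Δz = 81 − 28 = 53 m.
N² = (9.8/1026.6675) × (2.309/53) = 4.1586 × 10⁻⁴ s⁻² ≈ 4.16 × 10⁻⁴ s⁻².
Since Δρ > 0 the layer is stably stratified.

4.16 × 10⁻⁴ s⁻²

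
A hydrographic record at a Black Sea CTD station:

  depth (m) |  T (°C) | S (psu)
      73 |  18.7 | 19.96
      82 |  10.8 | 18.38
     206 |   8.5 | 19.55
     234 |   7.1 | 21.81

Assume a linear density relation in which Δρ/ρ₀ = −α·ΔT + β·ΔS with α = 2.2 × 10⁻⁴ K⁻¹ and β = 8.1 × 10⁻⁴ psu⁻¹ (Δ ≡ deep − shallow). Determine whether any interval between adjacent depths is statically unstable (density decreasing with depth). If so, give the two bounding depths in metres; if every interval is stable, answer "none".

Evaluate Δρ/ρ₀ = −αΔT + βΔS across each adjacent pair:
  73–82 m: −αΔT+βΔS = −(2.2 × 10⁻⁴)(-7.9)+(8.1 × 10⁻⁴)(-1.58) = 4.6 × 10⁻⁴ → stable
  82–206 m: −αΔT+βΔS = −(2.2 × 10⁻⁴)(-2.3)+(8.1 × 10⁻⁴)(+1.17) = 1.5 × 10⁻³ → stable
  206–234 m: −αΔT+βΔS = −(2.2 × 10⁻⁴)(-1.4)+(8.1 × 10⁻⁴)(+2.26) = 2.1 × 10⁻³ → stable
Every interval has Δρ > 0: the column is stably stratified throughout.

none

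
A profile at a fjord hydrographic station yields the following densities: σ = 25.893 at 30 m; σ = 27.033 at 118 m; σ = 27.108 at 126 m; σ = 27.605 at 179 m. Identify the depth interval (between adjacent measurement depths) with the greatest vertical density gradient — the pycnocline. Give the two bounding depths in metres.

30–118 m

Compute the density gradient over each adjacent pair:
  30–118 m: Δρ/Δz = 1.140/88 = 0.013 kg m⁻⁴
  118–126 m: Δρ/Δz = 0.075/8 = 9.4 × 10⁻³ kg m⁻⁴
  126–179 m: Δρ/Δz = 0.497/53 = 9.4 × 10⁻³ kg m⁻⁴
The largest gradient is in the 30–118 m interval — the pycnocline.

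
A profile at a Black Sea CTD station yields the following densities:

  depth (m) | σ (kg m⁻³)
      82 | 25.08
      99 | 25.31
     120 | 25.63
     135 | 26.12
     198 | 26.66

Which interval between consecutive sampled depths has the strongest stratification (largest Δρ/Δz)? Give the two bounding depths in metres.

120–135 m

Compute the density gradient over each adjacent pair:
  82–99 m: Δρ/Δz = 0.23/17 = 0.014 kg m⁻⁴
  99–120 m: Δρ/Δz = 0.32/21 = 0.015 kg m⁻⁴
  120–135 m: Δρ/Δz = 0.49/15 = 0.033 kg m⁻⁴
  135–198 m: Δρ/Δz = 0.54/63 = 8.6 × 10⁻³ kg m⁻⁴
The largest gradient is in the 120–135 m interval — the pycnocline.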